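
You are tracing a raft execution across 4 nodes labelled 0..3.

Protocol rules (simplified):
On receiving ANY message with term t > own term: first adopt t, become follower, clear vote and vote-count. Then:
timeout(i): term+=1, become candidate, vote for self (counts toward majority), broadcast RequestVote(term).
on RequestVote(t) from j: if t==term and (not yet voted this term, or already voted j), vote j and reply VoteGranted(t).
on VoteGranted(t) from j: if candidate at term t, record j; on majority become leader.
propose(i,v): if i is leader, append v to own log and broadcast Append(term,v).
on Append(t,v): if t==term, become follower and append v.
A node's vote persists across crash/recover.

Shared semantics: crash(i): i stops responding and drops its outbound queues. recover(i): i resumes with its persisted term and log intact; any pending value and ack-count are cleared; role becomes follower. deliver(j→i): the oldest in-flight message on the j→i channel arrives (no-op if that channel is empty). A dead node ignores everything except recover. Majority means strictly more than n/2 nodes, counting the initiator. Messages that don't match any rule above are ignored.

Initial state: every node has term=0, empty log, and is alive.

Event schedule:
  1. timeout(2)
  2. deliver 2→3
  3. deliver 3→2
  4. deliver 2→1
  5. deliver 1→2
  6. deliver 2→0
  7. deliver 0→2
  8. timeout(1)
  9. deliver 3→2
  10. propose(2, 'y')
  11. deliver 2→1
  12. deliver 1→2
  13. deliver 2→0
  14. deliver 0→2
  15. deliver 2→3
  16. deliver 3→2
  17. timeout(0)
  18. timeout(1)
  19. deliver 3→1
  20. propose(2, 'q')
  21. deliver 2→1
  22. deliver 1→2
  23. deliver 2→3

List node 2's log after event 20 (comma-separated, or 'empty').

e1 timeout(2): 2[cand,t=1,-]
e2 deliver 2→3: 3[foll,t=1,-]
e3 deliver 3→2: ·
e4 deliver 2→1: 1[foll,t=1,-]
e5 deliver 1→2: 2[lead,t=1,-]
e6 deliver 2→0: 0[foll,t=1,-]
e7 deliver 0→2: ·
e8 timeout(1): 1[cand,t=2,-]
e9 deliver 3→2: ·
e10 propose(2,'y'): 2[lead,t=1,y]
e11 deliver 2→1: ·
e12 deliver 1→2: 2[foll,t=2,y]
e13 deliver 2→0: 0[foll,t=1,y]
e14 deliver 0→2: ·
e15 deliver 2→3: 3[foll,t=1,y]
e16 deliver 3→2: ·
e17 timeout(0): 0[cand,t=2,y]
e18 timeout(1): 1[cand,t=3,-]
e19 deliver 3→1: ·
e20 propose(2,'q'): ·

y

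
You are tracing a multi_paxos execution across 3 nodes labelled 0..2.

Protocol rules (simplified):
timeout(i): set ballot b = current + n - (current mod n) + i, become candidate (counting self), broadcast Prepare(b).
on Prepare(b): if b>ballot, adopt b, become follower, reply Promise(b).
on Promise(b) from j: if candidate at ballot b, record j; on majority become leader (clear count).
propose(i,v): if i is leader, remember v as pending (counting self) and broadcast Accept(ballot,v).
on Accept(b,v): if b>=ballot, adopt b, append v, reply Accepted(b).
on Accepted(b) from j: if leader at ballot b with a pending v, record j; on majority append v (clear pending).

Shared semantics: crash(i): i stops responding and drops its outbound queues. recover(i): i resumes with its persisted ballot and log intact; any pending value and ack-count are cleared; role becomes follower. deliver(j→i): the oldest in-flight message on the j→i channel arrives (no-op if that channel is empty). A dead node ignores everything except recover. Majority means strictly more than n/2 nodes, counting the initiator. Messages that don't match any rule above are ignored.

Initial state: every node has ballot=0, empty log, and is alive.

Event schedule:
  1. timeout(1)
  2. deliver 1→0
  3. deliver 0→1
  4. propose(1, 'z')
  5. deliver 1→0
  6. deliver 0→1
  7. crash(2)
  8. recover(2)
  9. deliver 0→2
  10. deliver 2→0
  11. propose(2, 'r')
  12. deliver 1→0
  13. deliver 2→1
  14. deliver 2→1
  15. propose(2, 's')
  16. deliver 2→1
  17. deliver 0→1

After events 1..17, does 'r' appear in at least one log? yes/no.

[1] timeout(1) → N1(cand b4 [-])
[2] deliver 1→0 → N0(foll b4 [-])
[3] deliver 0→1 → N1(lead b4 [-])
[4] propose(1,'z') → ∅
[5] deliver 1→0 → N0(foll b4 [z])
[6] deliver 0→1 → N1(lead b4 [z])
[7] crash(2) → N2(✗foll b0 [-])
[8] recover(2) → N2(foll b0 [-])
[9] deliver 0→2 → ∅
[10] deliver 2→0 → ∅
[11] propose(2,'r') → ∅
[12] deliver 1→0 → ∅
[13] deliver 2→1 → ∅
[14] deliver 2→1 → ∅
[15] propose(2,'s') → ∅
[16] deliver 2→1 → ∅
[17] deliver 0→1 → ∅

no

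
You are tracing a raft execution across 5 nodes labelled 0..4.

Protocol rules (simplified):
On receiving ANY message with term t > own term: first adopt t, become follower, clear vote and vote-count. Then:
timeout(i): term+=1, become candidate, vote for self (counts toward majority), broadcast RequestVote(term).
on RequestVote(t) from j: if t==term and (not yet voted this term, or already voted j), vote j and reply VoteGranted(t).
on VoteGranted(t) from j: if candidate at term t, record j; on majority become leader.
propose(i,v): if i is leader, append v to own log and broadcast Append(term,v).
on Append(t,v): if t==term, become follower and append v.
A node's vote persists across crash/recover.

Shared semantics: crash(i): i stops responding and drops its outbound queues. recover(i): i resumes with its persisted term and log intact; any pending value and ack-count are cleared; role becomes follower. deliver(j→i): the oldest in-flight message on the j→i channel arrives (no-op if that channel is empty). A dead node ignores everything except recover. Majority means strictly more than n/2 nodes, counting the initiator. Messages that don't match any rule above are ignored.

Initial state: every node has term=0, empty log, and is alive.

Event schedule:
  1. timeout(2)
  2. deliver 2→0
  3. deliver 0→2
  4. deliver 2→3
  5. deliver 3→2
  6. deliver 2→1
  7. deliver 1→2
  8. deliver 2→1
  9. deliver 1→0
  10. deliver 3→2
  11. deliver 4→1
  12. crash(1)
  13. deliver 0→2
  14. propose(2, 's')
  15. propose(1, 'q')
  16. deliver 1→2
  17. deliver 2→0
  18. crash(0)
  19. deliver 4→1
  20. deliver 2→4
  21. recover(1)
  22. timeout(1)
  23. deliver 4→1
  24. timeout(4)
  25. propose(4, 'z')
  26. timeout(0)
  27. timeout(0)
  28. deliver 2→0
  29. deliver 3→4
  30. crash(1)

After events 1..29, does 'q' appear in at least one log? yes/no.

no

step 1 timeout(2): 2={cand,t=1,log=-}
step 2 deliver 2→0: 0={foll,t=1,log=-}
step 3 deliver 0→2: —
step 4 deliver 2→3: 3={foll,t=1,log=-}
step 5 deliver 3→2: 2={lead,t=1,log=-}
step 6 deliver 2→1: 1={foll,t=1,log=-}
step 7 deliver 1→2: —
step 8 deliver 2→1: —
step 9 deliver 1→0: —
step 10 deliver 3→2: —
step 11 deliver 4→1: —
step 12 crash(1): 1={✗foll,t=1,log=-}
step 13 deliver 0→2: —
step 14 propose(2,'s'): 2={lead,t=1,log=s}
step 15 propose(1,'q'): —
step 16 deliver 1→2: —
step 17 deliver 2→0: 0={foll,t=1,log=s}
step 18 crash(0): 0={✗foll,t=1,log=s}
step 19 deliver 4→1: —
step 20 deliver 2→4: 4={foll,t=1,log=-}
step 21 recover(1): 1={foll,t=1,log=-}
step 22 timeout(1): 1={cand,t=2,log=-}
step 23 deliver 4→1: —
step 24 timeout(4): 4={cand,t=2,log=-}
step 25 propose(4,'z'): —
step 26 timeout(0): —
step 27 timeout(0): —
step 28 deliver 2→0: —
step 29 deliver 3→4: —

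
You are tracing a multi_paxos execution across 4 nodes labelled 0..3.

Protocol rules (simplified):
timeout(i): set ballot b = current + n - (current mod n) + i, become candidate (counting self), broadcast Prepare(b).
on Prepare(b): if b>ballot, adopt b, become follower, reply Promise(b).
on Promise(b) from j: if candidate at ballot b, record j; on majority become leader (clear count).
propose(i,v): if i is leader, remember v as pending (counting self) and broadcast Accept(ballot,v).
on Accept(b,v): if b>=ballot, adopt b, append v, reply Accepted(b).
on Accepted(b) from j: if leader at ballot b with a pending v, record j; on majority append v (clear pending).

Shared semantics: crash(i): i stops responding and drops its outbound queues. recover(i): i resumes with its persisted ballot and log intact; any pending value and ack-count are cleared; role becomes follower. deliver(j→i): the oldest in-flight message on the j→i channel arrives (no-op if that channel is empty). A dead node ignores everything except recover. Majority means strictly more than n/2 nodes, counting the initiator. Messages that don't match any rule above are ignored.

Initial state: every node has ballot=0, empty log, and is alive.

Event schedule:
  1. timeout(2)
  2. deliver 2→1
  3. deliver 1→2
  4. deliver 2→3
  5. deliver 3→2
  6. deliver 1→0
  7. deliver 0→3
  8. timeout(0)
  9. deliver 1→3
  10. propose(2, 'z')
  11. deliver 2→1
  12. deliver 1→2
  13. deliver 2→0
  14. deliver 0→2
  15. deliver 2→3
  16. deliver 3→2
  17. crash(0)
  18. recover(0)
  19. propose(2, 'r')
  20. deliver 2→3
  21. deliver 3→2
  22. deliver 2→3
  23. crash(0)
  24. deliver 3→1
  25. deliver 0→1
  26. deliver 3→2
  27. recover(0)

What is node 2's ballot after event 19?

6

1. timeout(2):  <2:cand b6 ->
2. deliver 2→1:  <1:foll b6 ->
3. deliver 1→2:  nop
4. deliver 2→3:  <3:foll b6 ->
5. deliver 3→2:  <2:lead b6 ->
6. deliver 1→0:  nop
7. deliver 0→3:  nop
8. timeout(0):  <0:cand b4 ->
9. deliver 1→3:  nop
10. propose(2,'z'):  nop
11. deliver 2→1:  <1:foll b6 z>
12. deliver 1→2:  nop
13. deliver 2→0:  <0:foll b6 ->
14. deliver 0→2:  nop
15. deliver 2→3:  <3:foll b6 z>
16. deliver 3→2:  <2:lead b6 z>
17. crash(0):  <0:✗foll b6 ->
18. recover(0):  <0:foll b6 ->
19. propose(2,'r'):  nop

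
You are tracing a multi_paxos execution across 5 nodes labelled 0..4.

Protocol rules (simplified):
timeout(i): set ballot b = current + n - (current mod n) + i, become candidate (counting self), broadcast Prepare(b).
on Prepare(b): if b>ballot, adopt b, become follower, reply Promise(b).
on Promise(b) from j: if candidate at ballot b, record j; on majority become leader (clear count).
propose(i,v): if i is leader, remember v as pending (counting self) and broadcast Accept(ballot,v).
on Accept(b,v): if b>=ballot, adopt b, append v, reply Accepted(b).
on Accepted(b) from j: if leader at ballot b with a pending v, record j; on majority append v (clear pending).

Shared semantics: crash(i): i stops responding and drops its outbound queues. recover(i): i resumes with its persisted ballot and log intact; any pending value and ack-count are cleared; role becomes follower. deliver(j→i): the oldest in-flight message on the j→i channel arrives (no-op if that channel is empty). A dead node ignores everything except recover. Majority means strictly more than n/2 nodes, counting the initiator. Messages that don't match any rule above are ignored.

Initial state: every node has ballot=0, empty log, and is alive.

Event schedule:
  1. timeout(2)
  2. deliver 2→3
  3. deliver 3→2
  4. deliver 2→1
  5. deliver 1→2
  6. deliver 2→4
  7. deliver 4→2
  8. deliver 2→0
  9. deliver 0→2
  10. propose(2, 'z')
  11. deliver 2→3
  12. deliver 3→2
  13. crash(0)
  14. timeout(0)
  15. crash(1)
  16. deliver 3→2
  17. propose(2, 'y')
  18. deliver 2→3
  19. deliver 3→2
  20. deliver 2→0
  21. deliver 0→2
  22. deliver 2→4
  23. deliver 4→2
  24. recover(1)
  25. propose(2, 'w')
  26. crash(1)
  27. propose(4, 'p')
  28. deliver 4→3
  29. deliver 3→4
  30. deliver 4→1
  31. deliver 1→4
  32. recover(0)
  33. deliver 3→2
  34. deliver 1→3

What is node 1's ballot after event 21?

e1 timeout(2): 2[cand,b=7,-]
e2 deliver 2→3: 3[foll,b=7,-]
e3 deliver 3→2: ·
e4 deliver 2→1: 1[foll,b=7,-]
e5 deliver 1→2: 2[lead,b=7,-]
e6 deliver 2→4: 4[foll,b=7,-]
e7 deliver 4→2: ·
e8 deliver 2→0: 0[foll,b=7,-]
e9 deliver 0→2: ·
e10 propose(2,'z'): ·
e11 deliver 2→3: 3[foll,b=7,z]
e12 deliver 3→2: ·
e13 crash(0): 0[✗foll,b=7,-]
e14 timeout(0): ·
e15 crash(1): 1[✗foll,b=7,-]
e16 deliver 3→2: ·
e17 propose(2,'y'): ·
e18 deliver 2→3: 3[foll,b=7,z,y]
e19 deliver 3→2: ·
e20 deliver 2→0: ·
e21 deliver 0→2: ·

7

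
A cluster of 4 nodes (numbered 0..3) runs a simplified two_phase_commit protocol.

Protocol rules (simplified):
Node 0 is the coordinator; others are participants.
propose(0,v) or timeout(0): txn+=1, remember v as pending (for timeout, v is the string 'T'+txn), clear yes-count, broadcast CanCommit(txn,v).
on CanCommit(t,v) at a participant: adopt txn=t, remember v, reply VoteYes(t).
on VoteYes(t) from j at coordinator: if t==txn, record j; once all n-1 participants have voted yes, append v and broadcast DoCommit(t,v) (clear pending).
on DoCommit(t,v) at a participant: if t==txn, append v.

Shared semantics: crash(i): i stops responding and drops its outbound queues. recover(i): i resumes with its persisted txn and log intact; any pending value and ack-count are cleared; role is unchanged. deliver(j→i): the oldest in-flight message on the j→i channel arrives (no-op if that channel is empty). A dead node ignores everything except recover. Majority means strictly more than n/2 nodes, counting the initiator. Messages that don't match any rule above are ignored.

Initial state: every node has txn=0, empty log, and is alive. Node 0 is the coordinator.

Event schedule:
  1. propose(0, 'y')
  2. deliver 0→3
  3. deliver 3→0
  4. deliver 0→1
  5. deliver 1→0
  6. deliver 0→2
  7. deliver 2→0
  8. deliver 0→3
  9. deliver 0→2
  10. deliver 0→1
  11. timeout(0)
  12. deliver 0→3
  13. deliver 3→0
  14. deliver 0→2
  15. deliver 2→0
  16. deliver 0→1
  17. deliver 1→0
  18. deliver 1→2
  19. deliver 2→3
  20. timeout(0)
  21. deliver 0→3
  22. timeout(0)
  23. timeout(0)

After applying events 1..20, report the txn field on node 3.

e1 propose(0,'y'): 0[coor,t=1,-]
e2 deliver 0→3: 3[part,t=1,-]
e3 deliver 3→0: ·
e4 deliver 0→1: 1[part,t=1,-]
e5 deliver 1→0: ·
e6 deliver 0→2: 2[part,t=1,-]
e7 deliver 2→0: 0[coor,t=1,y]
e8 deliver 0→3: 3[part,t=1,y]
e9 deliver 0→2: 2[part,t=1,y]
e10 deliver 0→1: 1[part,t=1,y]
e11 timeout(0): 0[coor,t=2,y]
e12 deliver 0→3: 3[part,t=2,y]
e13 deliver 3→0: ·
e14 deliver 0→2: 2[part,t=2,y]
e15 deliver 2→0: ·
e16 deliver 0→1: 1[part,t=2,y]
e17 deliver 1→0: 0[coor,t=2,y,T2]
e18 deliver 1→2: ·
e19 deliver 2→3: ·
e20 timeout(0): 0[coor,t=3,y,T2]

2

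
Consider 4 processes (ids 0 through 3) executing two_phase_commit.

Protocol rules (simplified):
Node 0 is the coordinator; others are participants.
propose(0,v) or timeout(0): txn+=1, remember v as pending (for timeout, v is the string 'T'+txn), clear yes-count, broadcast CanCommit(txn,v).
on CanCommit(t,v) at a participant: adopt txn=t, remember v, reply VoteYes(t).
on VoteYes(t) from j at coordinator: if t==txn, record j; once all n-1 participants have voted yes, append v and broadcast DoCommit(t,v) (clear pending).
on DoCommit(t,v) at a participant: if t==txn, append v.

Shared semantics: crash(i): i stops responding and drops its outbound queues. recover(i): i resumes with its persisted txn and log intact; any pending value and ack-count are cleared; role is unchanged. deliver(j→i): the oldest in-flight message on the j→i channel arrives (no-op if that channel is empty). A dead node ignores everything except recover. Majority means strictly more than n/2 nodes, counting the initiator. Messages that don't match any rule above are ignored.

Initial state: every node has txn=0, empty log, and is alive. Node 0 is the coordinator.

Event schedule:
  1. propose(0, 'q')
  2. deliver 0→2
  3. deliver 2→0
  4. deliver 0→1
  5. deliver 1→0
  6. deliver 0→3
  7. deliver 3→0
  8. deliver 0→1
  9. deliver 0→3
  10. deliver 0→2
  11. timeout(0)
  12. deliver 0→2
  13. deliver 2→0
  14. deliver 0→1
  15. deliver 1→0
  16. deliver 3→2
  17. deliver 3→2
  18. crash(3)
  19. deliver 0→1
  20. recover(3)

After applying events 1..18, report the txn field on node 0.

step 1 propose(0,'q'): 0={coor,t=1,log=-}
step 2 deliver 0→2: 2={part,t=1,log=-}
step 3 deliver 2→0: —
step 4 deliver 0→1: 1={part,t=1,log=-}
step 5 deliver 1→0: —
step 6 deliver 0→3: 3={part,t=1,log=-}
step 7 deliver 3→0: 0={coor,t=1,log=q}
step 8 deliver 0→1: 1={part,t=1,log=q}
step 9 deliver 0→3: 3={part,t=1,log=q}
step 10 deliver 0→2: 2={part,t=1,log=q}
step 11 timeout(0): 0={coor,t=2,log=q}
step 12 deliver 0→2: 2={part,t=2,log=q}
step 13 deliver 2→0: —
step 14 deliver 0→1: 1={part,t=2,log=q}
step 15 deliver 1→0: —
step 16 deliver 3→2: —
step 17 deliver 3→2: —
step 18 crash(3): 3={✗part,t=1,log=q}

2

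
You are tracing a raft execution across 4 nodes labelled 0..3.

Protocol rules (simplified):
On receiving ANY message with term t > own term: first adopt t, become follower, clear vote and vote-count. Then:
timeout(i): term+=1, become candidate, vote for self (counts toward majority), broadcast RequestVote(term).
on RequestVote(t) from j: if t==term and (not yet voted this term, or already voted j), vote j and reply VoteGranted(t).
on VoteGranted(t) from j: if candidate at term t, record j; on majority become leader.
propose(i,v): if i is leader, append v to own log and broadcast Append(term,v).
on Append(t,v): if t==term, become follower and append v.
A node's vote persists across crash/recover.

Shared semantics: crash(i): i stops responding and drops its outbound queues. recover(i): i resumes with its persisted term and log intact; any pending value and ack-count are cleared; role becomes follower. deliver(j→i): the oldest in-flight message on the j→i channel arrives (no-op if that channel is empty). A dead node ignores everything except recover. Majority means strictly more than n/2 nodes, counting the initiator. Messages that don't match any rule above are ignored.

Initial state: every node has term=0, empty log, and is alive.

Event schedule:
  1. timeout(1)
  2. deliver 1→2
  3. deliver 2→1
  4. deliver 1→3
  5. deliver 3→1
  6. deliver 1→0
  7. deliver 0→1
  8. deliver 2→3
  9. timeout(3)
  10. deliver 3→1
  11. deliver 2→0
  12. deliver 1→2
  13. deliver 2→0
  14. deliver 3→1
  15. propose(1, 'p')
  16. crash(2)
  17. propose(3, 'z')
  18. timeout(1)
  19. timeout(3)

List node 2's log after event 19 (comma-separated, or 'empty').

step 1 timeout(1): 1={cand,t=1,log=-}
step 2 deliver 1→2: 2={foll,t=1,log=-}
step 3 deliver 2→1: —
step 4 deliver 1→3: 3={foll,t=1,log=-}
step 5 deliver 3→1: 1={lead,t=1,log=-}
step 6 deliver 1→0: 0={foll,t=1,log=-}
step 7 deliver 0→1: —
step 8 deliver 2→3: —
step 9 timeout(3): 3={cand,t=2,log=-}
step 10 deliver 3→1: 1={foll,t=2,log=-}
step 11 deliver 2→0: —
step 12 deliver 1→2: —
step 13 deliver 2→0: —
step 14 deliver 3→1: —
step 15 propose(1,'p'): —
step 16 crash(2): 2={✗foll,t=1,log=-}
step 17 propose(3,'z'): —
step 18 timeout(1): 1={cand,t=3,log=-}
step 19 timeout(3): 3={cand,t=3,log=-}

empty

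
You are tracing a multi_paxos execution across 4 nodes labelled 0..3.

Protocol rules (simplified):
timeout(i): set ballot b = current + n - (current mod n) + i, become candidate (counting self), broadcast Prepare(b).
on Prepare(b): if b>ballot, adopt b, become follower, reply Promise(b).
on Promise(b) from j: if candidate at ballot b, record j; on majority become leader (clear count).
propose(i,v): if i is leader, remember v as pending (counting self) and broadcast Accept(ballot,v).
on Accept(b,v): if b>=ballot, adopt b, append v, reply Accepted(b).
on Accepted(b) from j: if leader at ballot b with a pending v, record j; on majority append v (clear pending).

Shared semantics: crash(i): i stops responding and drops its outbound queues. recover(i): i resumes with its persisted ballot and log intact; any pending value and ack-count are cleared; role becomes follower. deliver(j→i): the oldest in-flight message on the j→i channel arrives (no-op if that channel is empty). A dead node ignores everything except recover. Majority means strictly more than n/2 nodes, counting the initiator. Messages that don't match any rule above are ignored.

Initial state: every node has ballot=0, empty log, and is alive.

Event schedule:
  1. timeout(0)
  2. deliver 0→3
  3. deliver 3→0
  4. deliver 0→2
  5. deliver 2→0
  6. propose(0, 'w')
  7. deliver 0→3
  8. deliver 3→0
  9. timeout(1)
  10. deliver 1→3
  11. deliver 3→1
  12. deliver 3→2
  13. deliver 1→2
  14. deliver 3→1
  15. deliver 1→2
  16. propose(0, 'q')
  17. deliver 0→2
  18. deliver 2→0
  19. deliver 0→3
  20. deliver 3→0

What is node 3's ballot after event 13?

5

[1] timeout(0) → N0(cand b4 [-])
[2] deliver 0→3 → N3(foll b4 [-])
[3] deliver 3→0 → ∅
[4] deliver 0→2 → N2(foll b4 [-])
[5] deliver 2→0 → N0(lead b4 [-])
[6] propose(0,'w') → ∅
[7] deliver 0→3 → N3(foll b4 [w])
[8] deliver 3→0 → ∅
[9] timeout(1) → N1(cand b5 [-])
[10] deliver 1→3 → N3(foll b5 [w])
[11] deliver 3→1 → ∅
[12] deliver 3→2 → ∅
[13] deliver 1→2 → N2(foll b5 [-])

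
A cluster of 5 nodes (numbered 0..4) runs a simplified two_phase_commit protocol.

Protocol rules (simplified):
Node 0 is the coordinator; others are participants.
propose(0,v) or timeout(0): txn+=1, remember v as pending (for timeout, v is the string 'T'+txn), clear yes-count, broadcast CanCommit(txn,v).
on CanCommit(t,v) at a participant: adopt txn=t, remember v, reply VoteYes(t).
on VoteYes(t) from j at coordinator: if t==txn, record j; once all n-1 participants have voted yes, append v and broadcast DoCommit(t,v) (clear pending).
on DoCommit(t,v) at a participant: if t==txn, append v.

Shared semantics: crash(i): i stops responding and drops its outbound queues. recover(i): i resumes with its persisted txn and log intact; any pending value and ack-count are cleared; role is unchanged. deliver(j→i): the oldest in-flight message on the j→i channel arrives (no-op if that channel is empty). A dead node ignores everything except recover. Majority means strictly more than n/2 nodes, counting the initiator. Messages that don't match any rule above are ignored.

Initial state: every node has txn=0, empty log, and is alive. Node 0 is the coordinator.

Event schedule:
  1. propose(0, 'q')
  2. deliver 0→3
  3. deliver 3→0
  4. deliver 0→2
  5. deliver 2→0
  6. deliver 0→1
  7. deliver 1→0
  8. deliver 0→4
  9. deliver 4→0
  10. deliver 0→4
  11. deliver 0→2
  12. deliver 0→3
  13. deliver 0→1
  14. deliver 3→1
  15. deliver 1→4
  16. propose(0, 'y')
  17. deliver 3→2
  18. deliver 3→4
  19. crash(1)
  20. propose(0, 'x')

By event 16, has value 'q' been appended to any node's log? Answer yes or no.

yes

step 1 propose(0,'q'): 0={coor,t=1,log=-}
step 2 deliver 0→3: 3={part,t=1,log=-}
step 3 deliver 3→0: —
step 4 deliver 0→2: 2={part,t=1,log=-}
step 5 deliver 2→0: —
step 6 deliver 0→1: 1={part,t=1,log=-}
step 7 deliver 1→0: —
step 8 deliver 0→4: 4={part,t=1,log=-}
step 9 deliver 4→0: 0={coor,t=1,log=q}
step 10 deliver 0→4: 4={part,t=1,log=q}
step 11 deliver 0→2: 2={part,t=1,log=q}
step 12 deliver 0→3: 3={part,t=1,log=q}
step 13 deliver 0→1: 1={part,t=1,log=q}
step 14 deliver 3→1: —
step 15 deliver 1→4: —
step 16 propose(0,'y'): 0={coor,t=2,log=q}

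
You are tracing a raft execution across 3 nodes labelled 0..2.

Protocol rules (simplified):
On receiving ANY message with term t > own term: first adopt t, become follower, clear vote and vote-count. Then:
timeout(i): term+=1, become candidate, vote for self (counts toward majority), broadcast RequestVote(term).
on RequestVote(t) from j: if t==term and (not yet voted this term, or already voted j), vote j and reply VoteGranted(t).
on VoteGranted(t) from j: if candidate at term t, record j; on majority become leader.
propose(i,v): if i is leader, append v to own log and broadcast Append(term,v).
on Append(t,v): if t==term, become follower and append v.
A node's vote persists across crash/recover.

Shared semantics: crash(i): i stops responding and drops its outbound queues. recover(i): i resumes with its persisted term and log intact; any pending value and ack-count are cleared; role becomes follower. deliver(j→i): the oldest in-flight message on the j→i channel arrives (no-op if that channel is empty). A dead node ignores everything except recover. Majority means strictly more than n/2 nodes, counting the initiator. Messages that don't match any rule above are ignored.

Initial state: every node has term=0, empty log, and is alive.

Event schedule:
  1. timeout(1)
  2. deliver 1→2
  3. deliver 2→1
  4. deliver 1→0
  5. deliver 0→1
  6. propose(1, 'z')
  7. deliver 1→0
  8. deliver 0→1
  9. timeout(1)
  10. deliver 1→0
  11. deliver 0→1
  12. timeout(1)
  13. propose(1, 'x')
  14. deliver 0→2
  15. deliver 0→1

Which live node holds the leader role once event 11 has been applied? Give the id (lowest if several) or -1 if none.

1

step 1 timeout(1): 1={cand,t=1,log=-}
step 2 deliver 1→2: 2={foll,t=1,log=-}
step 3 deliver 2→1: 1={lead,t=1,log=-}
step 4 deliver 1→0: 0={foll,t=1,log=-}
step 5 deliver 0→1: —
step 6 propose(1,'z'): 1={lead,t=1,log=z}
step 7 deliver 1→0: 0={foll,t=1,log=z}
step 8 deliver 0→1: —
step 9 timeout(1): 1={cand,t=2,log=z}
step 10 deliver 1→0: 0={foll,t=2,log=z}
step 11 deliver 0→1: 1={lead,t=2,log=z}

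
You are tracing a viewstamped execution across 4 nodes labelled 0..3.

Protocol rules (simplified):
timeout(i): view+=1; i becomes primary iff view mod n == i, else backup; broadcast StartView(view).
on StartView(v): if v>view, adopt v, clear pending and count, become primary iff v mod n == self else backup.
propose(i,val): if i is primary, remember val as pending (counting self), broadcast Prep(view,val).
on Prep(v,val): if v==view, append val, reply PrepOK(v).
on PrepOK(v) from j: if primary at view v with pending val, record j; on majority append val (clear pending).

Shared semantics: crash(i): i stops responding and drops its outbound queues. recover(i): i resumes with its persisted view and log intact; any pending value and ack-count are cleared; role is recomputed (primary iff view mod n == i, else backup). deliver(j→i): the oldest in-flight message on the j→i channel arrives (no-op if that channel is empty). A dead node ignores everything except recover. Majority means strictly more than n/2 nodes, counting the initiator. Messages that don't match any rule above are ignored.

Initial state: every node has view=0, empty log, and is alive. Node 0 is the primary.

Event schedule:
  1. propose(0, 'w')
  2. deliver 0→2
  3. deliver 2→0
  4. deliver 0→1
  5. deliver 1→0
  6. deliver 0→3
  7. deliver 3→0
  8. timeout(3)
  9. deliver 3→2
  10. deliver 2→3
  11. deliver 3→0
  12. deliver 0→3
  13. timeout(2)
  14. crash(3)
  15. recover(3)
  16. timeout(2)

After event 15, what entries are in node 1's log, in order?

after 1 — propose(0,'w'): ·
after 2 — deliver 0→2: n2:back/v0/[w]
after 3 — deliver 2→0: ·
after 4 — deliver 0→1: n1:back/v0/[w]
after 5 — deliver 1→0: n0:prim/v0/[w]
after 6 — deliver 0→3: n3:back/v0/[w]
after 7 — deliver 3→0: ·
after 8 — timeout(3): n3:back/v1/[w]
after 9 — deliver 3→2: n2:back/v1/[w]
after 10 — deliver 2→3: ·
after 11 — deliver 3→0: n0:back/v1/[w]
after 12 — deliver 0→3: ·
after 13 — timeout(2): n2:prim/v2/[w]
after 14 — crash(3): n3:✗back/v1/[w]
after 15 — recover(3): n3:back/v1/[w]

w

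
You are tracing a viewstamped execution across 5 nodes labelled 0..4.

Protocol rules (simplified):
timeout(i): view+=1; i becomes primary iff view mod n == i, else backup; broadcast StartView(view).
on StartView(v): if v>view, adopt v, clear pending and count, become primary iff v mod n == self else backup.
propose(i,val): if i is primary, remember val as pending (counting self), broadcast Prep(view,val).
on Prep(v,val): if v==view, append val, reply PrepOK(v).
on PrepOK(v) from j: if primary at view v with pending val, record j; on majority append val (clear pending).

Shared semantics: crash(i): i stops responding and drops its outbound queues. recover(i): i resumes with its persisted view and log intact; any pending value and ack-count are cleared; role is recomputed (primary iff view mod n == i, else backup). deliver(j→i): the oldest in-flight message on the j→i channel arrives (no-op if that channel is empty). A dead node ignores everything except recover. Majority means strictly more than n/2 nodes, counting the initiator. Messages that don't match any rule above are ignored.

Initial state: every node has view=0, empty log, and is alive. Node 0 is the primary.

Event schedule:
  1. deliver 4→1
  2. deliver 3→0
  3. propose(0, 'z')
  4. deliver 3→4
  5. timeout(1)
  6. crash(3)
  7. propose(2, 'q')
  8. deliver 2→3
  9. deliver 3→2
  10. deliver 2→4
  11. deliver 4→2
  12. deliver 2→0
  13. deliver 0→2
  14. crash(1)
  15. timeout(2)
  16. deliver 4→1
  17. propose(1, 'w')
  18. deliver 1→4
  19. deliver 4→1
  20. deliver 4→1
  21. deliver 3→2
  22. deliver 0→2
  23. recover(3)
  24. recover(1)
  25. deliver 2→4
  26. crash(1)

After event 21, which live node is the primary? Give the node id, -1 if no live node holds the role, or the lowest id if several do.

0

[1] deliver 4→1 → ∅
[2] deliver 3→0 → ∅
[3] propose(0,'z') → ∅
[4] deliver 3→4 → ∅
[5] timeout(1) → N1(prim v1 [-])
[6] crash(3) → N3(✗back v0 [-])
[7] propose(2,'q') → ∅
[8] deliver 2→3 → ∅
[9] deliver 3→2 → ∅
[10] deliver 2→4 → ∅
[11] deliver 4→2 → ∅
[12] deliver 2→0 → ∅
[13] deliver 0→2 → N2(back v0 [z])
[14] crash(1) → N1(✗prim v1 [-])
[15] timeout(2) → N2(back v1 [z])
[16] deliver 4→1 → ∅
[17] propose(1,'w') → ∅
[18] deliver 1→4 → ∅
[19] deliver 4→1 → ∅
[20] deliver 4→1 → ∅
[21] deliver 3→2 → ∅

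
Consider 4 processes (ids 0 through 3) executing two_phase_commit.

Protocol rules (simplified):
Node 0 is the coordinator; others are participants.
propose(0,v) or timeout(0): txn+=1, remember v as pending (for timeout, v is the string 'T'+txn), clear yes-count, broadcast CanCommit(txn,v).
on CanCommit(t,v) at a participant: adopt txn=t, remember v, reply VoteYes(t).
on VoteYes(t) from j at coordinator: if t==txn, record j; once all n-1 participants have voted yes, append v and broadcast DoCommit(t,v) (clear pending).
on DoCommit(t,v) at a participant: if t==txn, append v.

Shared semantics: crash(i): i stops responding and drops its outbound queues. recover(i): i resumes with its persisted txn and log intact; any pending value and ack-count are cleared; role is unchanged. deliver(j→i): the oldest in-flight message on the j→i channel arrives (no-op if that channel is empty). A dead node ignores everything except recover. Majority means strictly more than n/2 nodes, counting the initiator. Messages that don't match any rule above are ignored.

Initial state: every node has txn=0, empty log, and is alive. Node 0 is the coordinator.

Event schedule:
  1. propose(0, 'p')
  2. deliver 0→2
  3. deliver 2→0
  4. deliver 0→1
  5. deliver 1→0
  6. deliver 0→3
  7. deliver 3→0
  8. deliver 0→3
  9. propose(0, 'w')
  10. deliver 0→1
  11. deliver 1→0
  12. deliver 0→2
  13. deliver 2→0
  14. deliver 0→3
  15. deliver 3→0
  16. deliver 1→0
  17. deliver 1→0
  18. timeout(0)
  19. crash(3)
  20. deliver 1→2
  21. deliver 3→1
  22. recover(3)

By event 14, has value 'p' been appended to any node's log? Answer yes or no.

yes

after 1 — propose(0,'p'): n0:coor/t1/[-]
after 2 — deliver 0→2: n2:part/t1/[-]
after 3 — deliver 2→0: ·
after 4 — deliver 0→1: n1:part/t1/[-]
after 5 — deliver 1→0: ·
after 6 — deliver 0→3: n3:part/t1/[-]
after 7 — deliver 3→0: n0:coor/t1/[p]
after 8 — deliver 0→3: n3:part/t1/[p]
after 9 — propose(0,'w'): n0:coor/t2/[p]
after 10 — deliver 0→1: n1:part/t1/[p]
after 11 — deliver 1→0: ·
after 12 — deliver 0→2: n2:part/t1/[p]
after 13 — deliver 2→0: ·
after 14 — deliver 0→3: n3:part/t2/[p]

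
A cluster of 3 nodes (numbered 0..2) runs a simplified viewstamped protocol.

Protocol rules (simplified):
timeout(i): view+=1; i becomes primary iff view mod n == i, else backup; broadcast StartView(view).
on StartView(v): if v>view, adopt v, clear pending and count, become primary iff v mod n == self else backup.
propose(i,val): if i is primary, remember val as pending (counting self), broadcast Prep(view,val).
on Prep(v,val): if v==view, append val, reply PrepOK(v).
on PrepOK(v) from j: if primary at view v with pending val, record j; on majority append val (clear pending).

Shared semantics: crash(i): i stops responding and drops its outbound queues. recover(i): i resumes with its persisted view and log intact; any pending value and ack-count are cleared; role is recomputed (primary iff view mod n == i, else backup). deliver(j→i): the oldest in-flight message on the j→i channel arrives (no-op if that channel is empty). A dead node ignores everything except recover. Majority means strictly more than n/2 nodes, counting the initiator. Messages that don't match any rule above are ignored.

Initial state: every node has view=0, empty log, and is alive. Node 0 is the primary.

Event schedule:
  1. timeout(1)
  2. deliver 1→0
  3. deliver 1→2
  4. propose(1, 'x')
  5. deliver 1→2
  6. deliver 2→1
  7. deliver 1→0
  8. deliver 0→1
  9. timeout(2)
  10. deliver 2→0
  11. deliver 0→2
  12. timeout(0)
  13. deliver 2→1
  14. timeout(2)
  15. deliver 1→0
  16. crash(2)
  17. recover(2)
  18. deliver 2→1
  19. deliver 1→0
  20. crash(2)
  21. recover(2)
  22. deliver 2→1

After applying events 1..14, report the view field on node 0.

[1] timeout(1) → N1(prim v1 [-])
[2] deliver 1→0 → N0(back v1 [-])
[3] deliver 1→2 → N2(back v1 [-])
[4] propose(1,'x') → ∅
[5] deliver 1→2 → N2(back v1 [x])
[6] deliver 2→1 → N1(prim v1 [x])
[7] deliver 1→0 → N0(back v1 [x])
[8] deliver 0→1 → ∅
[9] timeout(2) → N2(prim v2 [x])
[10] deliver 2→0 → N0(back v2 [x])
[11] deliver 0→2 → ∅
[12] timeout(0) → N0(prim v3 [x])
[13] deliver 2→1 → N1(back v2 [x])
[14] timeout(2) → N2(back v3 [x])

3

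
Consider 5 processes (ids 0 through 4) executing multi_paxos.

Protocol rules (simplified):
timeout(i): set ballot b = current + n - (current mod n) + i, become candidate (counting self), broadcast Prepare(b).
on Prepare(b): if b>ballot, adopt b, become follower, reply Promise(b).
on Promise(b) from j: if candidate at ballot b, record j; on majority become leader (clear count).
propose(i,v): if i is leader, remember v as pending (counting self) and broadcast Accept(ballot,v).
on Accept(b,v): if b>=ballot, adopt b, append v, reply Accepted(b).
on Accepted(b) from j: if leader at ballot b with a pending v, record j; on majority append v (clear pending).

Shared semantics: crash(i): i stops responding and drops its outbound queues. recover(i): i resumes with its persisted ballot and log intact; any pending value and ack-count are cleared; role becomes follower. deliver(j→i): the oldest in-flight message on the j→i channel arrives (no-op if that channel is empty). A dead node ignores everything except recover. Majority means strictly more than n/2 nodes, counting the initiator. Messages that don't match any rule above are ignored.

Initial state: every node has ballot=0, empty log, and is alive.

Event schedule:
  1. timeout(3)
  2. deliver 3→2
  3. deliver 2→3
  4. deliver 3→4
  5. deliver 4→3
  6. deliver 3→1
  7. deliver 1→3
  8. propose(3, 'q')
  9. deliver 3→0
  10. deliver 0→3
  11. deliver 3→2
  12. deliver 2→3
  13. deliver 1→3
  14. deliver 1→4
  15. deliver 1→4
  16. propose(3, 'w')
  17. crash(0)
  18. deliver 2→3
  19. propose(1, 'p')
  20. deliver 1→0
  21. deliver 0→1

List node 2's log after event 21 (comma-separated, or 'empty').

1. timeout(3):  <3:cand b8 ->
2. deliver 3→2:  <2:foll b8 ->
3. deliver 2→3:  nop
4. deliver 3→4:  <4:foll b8 ->
5. deliver 4→3:  <3:lead b8 ->
6. deliver 3→1:  <1:foll b8 ->
7. deliver 1→3:  nop
8. propose(3,'q'):  nop
9. deliver 3→0:  <0:foll b8 ->
10. deliver 0→3:  nop
11. deliver 3→2:  <2:foll b8 q>
12. deliver 2→3:  nop
13. deliver 1→3:  nop
14. deliver 1→4:  nop
15. deliver 1→4:  nop
16. propose(3,'w'):  nop
17. crash(0):  <0:✗foll b8 ->
18. deliver 2→3:  nop
19. propose(1,'p'):  nop
20. deliver 1→0:  nop
21. deliver 0→1:  nop

q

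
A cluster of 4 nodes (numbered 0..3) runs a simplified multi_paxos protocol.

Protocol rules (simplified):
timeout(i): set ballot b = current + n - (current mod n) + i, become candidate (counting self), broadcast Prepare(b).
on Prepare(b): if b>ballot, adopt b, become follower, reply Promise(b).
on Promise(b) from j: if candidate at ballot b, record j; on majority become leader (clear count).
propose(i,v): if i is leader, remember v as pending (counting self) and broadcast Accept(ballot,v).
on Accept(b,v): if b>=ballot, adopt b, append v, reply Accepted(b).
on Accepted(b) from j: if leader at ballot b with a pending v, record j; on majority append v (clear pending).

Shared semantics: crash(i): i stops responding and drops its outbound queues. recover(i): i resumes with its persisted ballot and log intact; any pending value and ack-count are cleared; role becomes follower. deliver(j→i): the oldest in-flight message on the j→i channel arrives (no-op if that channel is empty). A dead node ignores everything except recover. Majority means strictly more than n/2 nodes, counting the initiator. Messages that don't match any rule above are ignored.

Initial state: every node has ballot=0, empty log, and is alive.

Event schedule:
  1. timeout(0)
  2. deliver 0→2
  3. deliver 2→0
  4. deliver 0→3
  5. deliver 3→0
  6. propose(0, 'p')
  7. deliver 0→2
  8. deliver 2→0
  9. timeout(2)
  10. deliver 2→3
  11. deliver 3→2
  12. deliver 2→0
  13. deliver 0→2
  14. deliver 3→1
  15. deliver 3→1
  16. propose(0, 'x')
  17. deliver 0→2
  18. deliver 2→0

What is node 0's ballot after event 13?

e1 timeout(0): 0[cand,b=4,-]
e2 deliver 0→2: 2[foll,b=4,-]
e3 deliver 2→0: ·
e4 deliver 0→3: 3[foll,b=4,-]
e5 deliver 3→0: 0[lead,b=4,-]
e6 propose(0,'p'): ·
e7 deliver 0→2: 2[foll,b=4,p]
e8 deliver 2→0: ·
e9 timeout(2): 2[cand,b=10,p]
e10 deliver 2→3: 3[foll,b=10,-]
e11 deliver 3→2: ·
e12 deliver 2→0: 0[foll,b=10,-]
e13 deliver 0→2: 2[lead,b=10,p]

10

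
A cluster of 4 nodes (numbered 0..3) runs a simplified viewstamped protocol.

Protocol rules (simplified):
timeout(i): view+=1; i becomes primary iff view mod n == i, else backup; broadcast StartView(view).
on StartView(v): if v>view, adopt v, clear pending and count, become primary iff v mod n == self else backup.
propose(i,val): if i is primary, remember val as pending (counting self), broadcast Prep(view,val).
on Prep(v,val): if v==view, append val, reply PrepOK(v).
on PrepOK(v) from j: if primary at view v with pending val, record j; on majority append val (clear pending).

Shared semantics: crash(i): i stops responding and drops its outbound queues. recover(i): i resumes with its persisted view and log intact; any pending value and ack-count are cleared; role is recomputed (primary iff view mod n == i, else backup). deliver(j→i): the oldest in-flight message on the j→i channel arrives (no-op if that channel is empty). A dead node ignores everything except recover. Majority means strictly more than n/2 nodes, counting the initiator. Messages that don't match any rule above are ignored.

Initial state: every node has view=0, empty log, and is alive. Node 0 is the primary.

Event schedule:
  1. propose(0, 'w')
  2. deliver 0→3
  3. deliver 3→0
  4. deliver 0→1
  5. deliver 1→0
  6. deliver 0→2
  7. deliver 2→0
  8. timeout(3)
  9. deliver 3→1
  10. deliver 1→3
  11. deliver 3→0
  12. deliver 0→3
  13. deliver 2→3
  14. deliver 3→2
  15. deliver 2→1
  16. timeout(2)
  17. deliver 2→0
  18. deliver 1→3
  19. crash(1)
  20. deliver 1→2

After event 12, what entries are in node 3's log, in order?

[1] propose(0,'w') → ∅
[2] deliver 0→3 → N3(back v0 [w])
[3] deliver 3→0 → ∅
[4] deliver 0→1 → N1(back v0 [w])
[5] deliver 1→0 → N0(prim v0 [w])
[6] deliver 0→2 → N2(back v0 [w])
[7] deliver 2→0 → ∅
[8] timeout(3) → N3(back v1 [w])
[9] deliver 3→1 → N1(prim v1 [w])
[10] deliver 1→3 → ∅
[11] deliver 3→0 → N0(back v1 [w])
[12] deliver 0→3 → ∅

w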